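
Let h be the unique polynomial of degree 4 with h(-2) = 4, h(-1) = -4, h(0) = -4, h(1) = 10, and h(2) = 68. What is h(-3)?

Using the Lagrange interpolation formula with nodes -2, -1, 0, 1, 2:
  L_0(x) = (x + 1)x(x - 1)(x - 2) / 24
  L_1(x) = (x + 2)x(x - 1)(x - 2) / -6
  L_2(x) = (x + 2)(x + 1)(x - 1)(x - 2) / 4
  L_3(x) = (x + 2)(x + 1)x(x - 2) / -6
  L_4(x) = (x + 2)(x + 1)x(x - 1) / 24
Then h(x) = 4·L_0(x) - 4·L_1(x) - 4·L_2(x) + 10·L_3(x) + 68·L_4(x).
Expanding and collecting terms gives h(x) = x⁴ + 3x³ + 6x² + 4x - 4.
Evaluating at x = -3: h(-3) = 38.

38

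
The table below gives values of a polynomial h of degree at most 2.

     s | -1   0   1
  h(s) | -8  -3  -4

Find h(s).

Write h(s) = as^2 + bs + c. Substituting each data point gives a linear system:
  a - b + c = -8
  c = -3
  a + b + c = -4
Solving the system yields a = -3, b = 2, c = -3.
So h(s) = -3s^2 + 2s - 3.
Check: h(-1) = -8. ✓

h(s) = -3s^2 + 2s - 3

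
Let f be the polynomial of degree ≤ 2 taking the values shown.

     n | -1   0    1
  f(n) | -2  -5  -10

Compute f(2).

Forward differences of the values at n = -1, 0, 1:
  f  : -2  -5  -10
  Δ  : -3  -5
  Δ^2: -2
The second differences are constant, confirming degree 2.
Interpolating (Newton forward form) and evaluating at n = 2 gives f(2) = -17.

-17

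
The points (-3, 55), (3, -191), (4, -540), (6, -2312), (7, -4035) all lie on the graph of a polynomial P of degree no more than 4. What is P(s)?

Write P(s) = as^4 + bs^3 + cs^2 + ds + e. Substituting each data point gives a linear system:
  81a - 27b + 9c - 3d + e = 55
  81a + 27b + 9c + 3d + e = -191
  256a + 64b + 16c + 4d + e = -540
  1296a + 216b + 36c + 6d + e = -2312
  2401a + 343b + 49c + 7d + e = -4035
Solving the system yields a = -1, b = -5, c = 1, d = 4, e = 4.
So P(s) = -s⁴ - 5s³ + s² + 4s + 4.
Check: P(6) = -2312. ✓

P(s) = -s^4 - 5s^3 + s^2 + 4s + 4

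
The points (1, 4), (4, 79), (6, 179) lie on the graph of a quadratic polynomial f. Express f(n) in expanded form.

f(n) = 5n^2 - 1

Write f(n) = an^2 + bn + c. Substituting each data point gives a linear system:
  a + b + c = 4
  16a + 4b + c = 79
  36a + 6b + c = 179
Solving the system yields a = 5, b = 0, c = -1.
So f(n) = 5n² - 1.
Check: f(6) = 179. ✓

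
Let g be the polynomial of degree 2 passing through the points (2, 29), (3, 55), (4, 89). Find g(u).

Write g(u) = au^2 + bu + c. Substituting each data point gives a linear system:
  4a + 2b + c = 29
  9a + 3b + c = 55
  16a + 4b + c = 89
Solving the system yields a = 4, b = 6, c = 1.
So g(u) = 4u^2 + 6u + 1.
Check: g(4) = 89. ✓

g(u) = 4u^2 + 6u + 1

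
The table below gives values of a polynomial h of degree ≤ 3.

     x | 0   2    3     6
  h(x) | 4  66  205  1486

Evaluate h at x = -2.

Write h(x) = ax^3 + bx^2 + cx + d. Substituting each data point gives a linear system:
  d = 4
  8a + 4b + 2c + d = 66
  27a + 9b + 3c + d = 205
  216a + 36b + 6c + d = 1486
Solving the system yields a = 6, b = 6, c = -5, d = 4.
So h(x) = 6x³ + 6x² - 5x + 4.
Then h(-2) = -10.

-10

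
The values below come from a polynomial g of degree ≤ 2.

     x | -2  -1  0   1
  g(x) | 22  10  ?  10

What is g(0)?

6

The 3 known points determine the degree-2 polynomial uniquely.
Write g(x) = ax^2 + bx + c. Substituting each data point gives a linear system:
  4a - 2b + c = 22
  a - b + c = 10
  a + b + c = 10
Solving the system yields a = 4, b = 0, c = 6.
So g(x) = 4x^2 + 6.
Then g(0) = 6.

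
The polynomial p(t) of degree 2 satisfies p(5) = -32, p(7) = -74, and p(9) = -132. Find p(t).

Write p(t) = at^2 + bt + c. Substituting each data point gives a linear system:
  25a + 5b + c = -32
  49a + 7b + c = -74
  81a + 9b + c = -132
Solving the system yields a = -2, b = 3, c = 3.
So p(t) = -2t^2 + 3t + 3.
Check: p(7) = -74. ✓

p(t) = -2t^2 + 3t + 3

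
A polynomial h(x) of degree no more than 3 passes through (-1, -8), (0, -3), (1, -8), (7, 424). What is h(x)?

Using the Lagrange interpolation formula with nodes -1, 0, 1, 7:
  L_0(x) = x(x - 1)(x - 7) / -16
  L_1(x) = (x + 1)(x - 1)(x - 7) / 7
  L_2(x) = (x + 1)x(x - 7) / -12
  L_3(x) = (x + 1)x(x - 1) / 336
Then h(x) = -8·L_0(x) - 3·L_1(x) - 8·L_2(x) + 424·L_3(x).
Expanding and collecting terms gives h(x) = 2x^3 - 5x^2 - 2x - 3.
Check: h(-1) = -8. ✓

h(x) = 2x^3 - 5x^2 - 2x - 3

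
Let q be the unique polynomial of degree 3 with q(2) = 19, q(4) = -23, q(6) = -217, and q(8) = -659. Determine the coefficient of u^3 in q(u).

-2

Write q(u) = au^3 + bu^2 + cu + d. Substituting each data point gives a linear system:
  8a + 4b + 2c + d = 19
  64a + 16b + 4c + d = -23
  216a + 36b + 6c + d = -217
  512a + 64b + 8c + d = -659
Solving the system yields a = -2, b = 5, c = 5, d = 5.
So q(u) = -2u³ + 5u² + 5u + 5.
The leading coefficient is -2.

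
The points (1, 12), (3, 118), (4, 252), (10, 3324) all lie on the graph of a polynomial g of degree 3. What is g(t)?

g(t) = 3t^3 + 3t^2 + 2t + 4

Using the Lagrange interpolation formula with nodes 1, 3, 4, 10:
  L_0(t) = (t - 3)(t - 4)(t - 10) / -54
  L_1(t) = (t - 1)(t - 4)(t - 10) / 14
  L_2(t) = (t - 1)(t - 3)(t - 10) / -18
  L_3(t) = (t - 1)(t - 3)(t - 4) / 378
Then g(t) = 12·L_0(t) + 118·L_1(t) + 252·L_2(t) + 3324·L_3(t).
Expanding and collecting terms gives g(t) = 3t^3 + 3t^2 + 2t + 4.
Check: g(3) = 118. ✓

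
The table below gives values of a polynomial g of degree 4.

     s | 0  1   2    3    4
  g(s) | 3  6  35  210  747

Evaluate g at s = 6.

4251

Write g(s) = as^4 + bs^3 + cs^2 + ds + e. Substituting each data point gives a linear system:
  e = 3
  a + b + c + d + e = 6
  16a + 8b + 4c + 2d + e = 35
  81a + 27b + 9c + 3d + e = 210
  256a + 64b + 16c + 4d + e = 747
Solving the system yields a = 4, b = -4, c = -3, d = 6, e = 3.
So g(s) = 4s^4 - 4s^3 - 3s^2 + 6s + 3.
Then g(6) = 4251.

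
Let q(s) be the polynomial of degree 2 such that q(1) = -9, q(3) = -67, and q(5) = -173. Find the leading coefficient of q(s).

-6

Write q(s) = as^2 + bs + c. Substituting each data point gives a linear system:
  a + b + c = -9
  9a + 3b + c = -67
  25a + 5b + c = -173
Solving the system yields a = -6, b = -5, c = 2.
So q(s) = -6s^2 - 5s + 2.
The leading coefficient is -6.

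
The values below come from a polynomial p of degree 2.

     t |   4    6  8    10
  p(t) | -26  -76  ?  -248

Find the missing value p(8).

On equispaced nodes a degree-2 polynomial has vanishing third forward difference, so
  - p(4) + 3·p(6) - 3·p(8) + p(10) = 0.
Substituting the known values and solving for p(8):
  -3·p(8) = 450
  p(8) = -150.

-150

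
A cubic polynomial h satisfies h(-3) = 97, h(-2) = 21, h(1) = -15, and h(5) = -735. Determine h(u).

h(u) = -5u^3 - 4u^2 - u - 5

Using the Lagrange interpolation formula with nodes -3, -2, 1, 5:
  L_0(u) = (u + 2)(u - 1)(u - 5) / -32
  L_1(u) = (u + 3)(u - 1)(u - 5) / 21
  L_2(u) = (u + 3)(u + 2)(u - 5) / -48
  L_3(u) = (u + 3)(u + 2)(u - 1) / 224
Then h(u) = 97·L_0(u) + 21·L_1(u) - 15·L_2(u) - 735·L_3(u).
Expanding and collecting terms gives h(u) = -5u³ - 4u² - u - 5.
Check: h(5) = -735. ✓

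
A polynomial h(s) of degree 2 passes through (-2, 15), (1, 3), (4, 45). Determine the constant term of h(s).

1

Write h(s) = as^2 + bs + c. Substituting each data point gives a linear system:
  4a - 2b + c = 15
  a + b + c = 3
  16a + 4b + c = 45
Solving the system yields a = 3, b = -1, c = 1.
So h(s) = 3s^2 - s + 1.
The constant term is 1.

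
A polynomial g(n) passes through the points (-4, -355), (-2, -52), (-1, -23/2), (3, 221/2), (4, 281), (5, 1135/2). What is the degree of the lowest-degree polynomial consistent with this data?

Divided differences on the nodes -4, -2, -1, 3, 4, 5:
  order 0: -355  -52  -23/2  221/2  281  1135/2
  order 1: 303/2  81/2  61/2  341/2  573/2
  order 2: -37  -2  28  58
  order 3: 5  5  5
  order 4: 0  0
  order 5: 0
The order-3 divided differences are all 5 (nonzero) and every higher order vanishes, so the data lies on a polynomial of degree exactly 3.

3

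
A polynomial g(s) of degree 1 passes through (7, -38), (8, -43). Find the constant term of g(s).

-3

Write g(s) = as + b. Substituting each data point gives a linear system:
  7a + b = -38
  8a + b = -43
Solving the system yields a = -5, b = -3.
So g(s) = -5s - 3.
The constant term is -3.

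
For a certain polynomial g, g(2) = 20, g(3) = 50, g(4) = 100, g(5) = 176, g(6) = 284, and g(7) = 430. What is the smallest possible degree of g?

Forward differences of the values at x = 2, 3, 4, 5, 6, 7:
  g  : 20  50  100  176  284  430
  Δ  : 30  50  76  108  146
  Δ^2: 20  26  32  38
  Δ^3: 6  6  6
  Δ^4: 0  0
  Δ^5: 0
The third differences are constant (6) and nonzero, while all higher differences vanish, so the minimal degree is 3.

3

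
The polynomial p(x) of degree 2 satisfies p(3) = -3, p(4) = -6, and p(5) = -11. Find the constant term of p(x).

-6

Write p(x) = ax^2 + bx + c. Substituting each data point gives a linear system:
  9a + 3b + c = -3
  16a + 4b + c = -6
  25a + 5b + c = -11
Solving the system yields a = -1, b = 4, c = -6.
So p(x) = -x^2 + 4x - 6.
The constant term is -6.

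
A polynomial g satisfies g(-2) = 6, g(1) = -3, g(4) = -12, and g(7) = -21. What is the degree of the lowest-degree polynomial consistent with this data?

Forward differences of the values at n = -2, 1, 4, 7:
  g  : 6  -3  -12  -21
  Δ  : -9  -9  -9
  Δ^2: 0  0
  Δ^3: 0
The first differences are constant (-9) and nonzero, while all higher differences vanish, so the minimal degree is 1.

1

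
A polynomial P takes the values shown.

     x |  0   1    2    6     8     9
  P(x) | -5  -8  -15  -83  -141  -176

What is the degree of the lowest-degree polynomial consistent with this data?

2

Divided differences on the nodes 0, 1, 2, 6, 8, 9:
  order 0: -5  -8  -15  -83  -141  -176
  order 1: -3  -7  -17  -29  -35
  order 2: -2  -2  -2  -2
  order 3: 0  0  0
  order 4: 0  0
  order 5: 0
The order-2 divided differences are all -2 (nonzero) and every higher order vanishes, so the data lies on a polynomial of degree exactly 2.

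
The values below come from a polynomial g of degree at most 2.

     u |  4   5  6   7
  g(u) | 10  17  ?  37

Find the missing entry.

26

On equispaced nodes a degree-2 polynomial has vanishing third forward difference, so
  - g(4) + 3·g(5) - 3·g(6) + g(7) = 0.
Substituting the known values and solving for g(6):
  -3·g(6) = -78
  g(6) = 26.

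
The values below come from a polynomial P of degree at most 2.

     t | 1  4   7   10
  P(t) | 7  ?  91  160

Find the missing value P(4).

On equispaced nodes a degree-2 polynomial has vanishing third forward difference, so
  - P(1) + 3·P(4) - 3·P(7) + P(10) = 0.
Substituting the known values and solving for P(4):
  3·P(4) = 120
  P(4) = 40.

40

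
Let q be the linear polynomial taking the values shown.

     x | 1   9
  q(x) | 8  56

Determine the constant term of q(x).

Write q(x) = ax + b. Substituting each data point gives a linear system:
  a + b = 8
  9a + b = 56
Solving the system yields a = 6, b = 2.
So q(x) = 6x + 2.
The constant term is 2.

2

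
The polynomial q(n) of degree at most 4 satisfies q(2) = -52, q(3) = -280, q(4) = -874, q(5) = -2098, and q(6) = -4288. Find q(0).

Write q(n) = an^4 + bn^3 + cn^2 + dn + e. Substituting each data point gives a linear system:
  16a + 8b + 4c + 2d + e = -52
  81a + 27b + 9c + 3d + e = -280
  256a + 64b + 16c + 4d + e = -874
  625a + 125b + 25c + 5d + e = -2098
  1296a + 216b + 36c + 6d + e = -4288
Solving the system yields a = -3, b = -2, c = 0, d = 5, e = 2.
So q(n) = -3n^4 - 2n^3 + 5n + 2.
Then q(0) = 2.

2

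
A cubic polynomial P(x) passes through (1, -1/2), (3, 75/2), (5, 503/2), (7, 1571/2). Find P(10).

Using the Lagrange interpolation formula with nodes 1, 3, 5, 7:
  L_0(x) = (x - 3)(x - 5)(x - 7) / -48
  L_1(x) = (x - 1)(x - 5)(x - 7) / 16
  L_2(x) = (x - 1)(x - 3)(x - 7) / -16
  L_3(x) = (x - 1)(x - 3)(x - 5) / 48
Then P(x) = -1/2·L_0(x) + 75/2·L_1(x) + 503/2·L_2(x) + 1571/2·L_3(x).
Expanding and collecting terms gives P(x) = 3x^3 - 5x^2 + 3/2.
Evaluating at x = 10: P(10) = 5003/2.

5003/2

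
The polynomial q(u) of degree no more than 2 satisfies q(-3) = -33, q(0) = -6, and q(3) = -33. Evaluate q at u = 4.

Using the Lagrange interpolation formula with nodes -3, 0, 3:
  L_0(u) = u(u - 3) / 18
  L_1(u) = (u + 3)(u - 3) / -9
  L_2(u) = (u + 3)u / 18
Then q(u) = -33·L_0(u) - 6·L_1(u) - 33·L_2(u).
Expanding and collecting terms gives q(u) = -3u^2 - 6.
Evaluating at u = 4: q(4) = -54.

-54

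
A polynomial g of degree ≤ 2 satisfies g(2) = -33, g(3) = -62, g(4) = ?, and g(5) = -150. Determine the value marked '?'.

The 3 known points determine the degree-2 polynomial uniquely.
Write g(x) = ax^2 + bx + c. Substituting each data point gives a linear system:
  4a + 2b + c = -33
  9a + 3b + c = -62
  25a + 5b + c = -150
Solving the system yields a = -5, b = -4, c = -5.
So g(x) = -5x² - 4x - 5.
Then g(4) = -101.

-101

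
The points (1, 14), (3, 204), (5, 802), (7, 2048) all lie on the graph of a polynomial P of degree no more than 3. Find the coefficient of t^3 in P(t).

Write P(t) = at^3 + bt^2 + ct + d. Substituting each data point gives a linear system:
  a + b + c + d = 14
  27a + 9b + 3c + d = 204
  125a + 25b + 5c + d = 802
  343a + 49b + 7c + d = 2048
Solving the system yields a = 5, b = 6, c = 6, d = -3.
So P(t) = 5t^3 + 6t^2 + 6t - 3.
The leading coefficient is 5.

5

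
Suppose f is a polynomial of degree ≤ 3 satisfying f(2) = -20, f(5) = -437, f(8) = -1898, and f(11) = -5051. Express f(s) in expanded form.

Write f(s) = as^3 + bs^2 + cs + d. Substituting each data point gives a linear system:
  8a + 4b + 2c + d = -20
  125a + 25b + 5c + d = -437
  512a + 64b + 8c + d = -1898
  1331a + 121b + 11c + d = -5051
Solving the system yields a = -4, b = 2, c = 3, d = -2.
So f(s) = -4s^3 + 2s^2 + 3s - 2.
Check: f(11) = -5051. ✓

f(s) = -4s^3 + 2s^2 + 3s - 2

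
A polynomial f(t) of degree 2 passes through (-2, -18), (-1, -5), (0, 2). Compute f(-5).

Write f(t) = at^2 + bt + c. Substituting each data point gives a linear system:
  4a - 2b + c = -18
  a - b + c = -5
  c = 2
Solving the system yields a = -3, b = 4, c = 2.
So f(t) = -3t² + 4t + 2.
Then f(-5) = -93.

-93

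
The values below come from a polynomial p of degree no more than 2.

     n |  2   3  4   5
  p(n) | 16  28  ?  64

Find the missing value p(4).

44

The 3 known points determine the degree-2 polynomial uniquely.
Write p(n) = an^2 + bn + c. Substituting each data point gives a linear system:
  4a + 2b + c = 16
  9a + 3b + c = 28
  25a + 5b + c = 64
Solving the system yields a = 2, b = 2, c = 4.
So p(n) = 2n^2 + 2n + 4.
Then p(4) = 44.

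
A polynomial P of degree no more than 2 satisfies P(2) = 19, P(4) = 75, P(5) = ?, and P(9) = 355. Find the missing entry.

115

The 3 known points determine the degree-2 polynomial uniquely.
Write P(t) = at^2 + bt + c. Substituting each data point gives a linear system:
  4a + 2b + c = 19
  16a + 4b + c = 75
  81a + 9b + c = 355
Solving the system yields a = 4, b = 4, c = -5.
So P(t) = 4t² + 4t - 5.
Then P(5) = 115.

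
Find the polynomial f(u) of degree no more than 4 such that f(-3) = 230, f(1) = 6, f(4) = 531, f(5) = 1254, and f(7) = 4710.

Using the Lagrange interpolation formula with nodes -3, 1, 4, 5, 7:
  L_0(u) = (u - 1)(u - 4)(u - 5)(u - 7) / 2240
  L_1(u) = (u + 3)(u - 4)(u - 5)(u - 7) / -288
  L_2(u) = (u + 3)(u - 1)(u - 5)(u - 7) / 63
  L_3(u) = (u + 3)(u - 1)(u - 4)(u - 7) / -64
  L_4(u) = (u + 3)(u - 1)(u - 4)(u - 5) / 360
Then f(u) = 230·L_0(u) + 6·L_1(u) + 531·L_2(u) + 1254·L_3(u) + 4710·L_4(u).
Expanding and collecting terms gives f(u) = 2u^4 - u^3 + 5u^2 + u - 1.
Check: f(1) = 6. ✓

f(u) = 2u^4 - u^3 + 5u^2 + u - 1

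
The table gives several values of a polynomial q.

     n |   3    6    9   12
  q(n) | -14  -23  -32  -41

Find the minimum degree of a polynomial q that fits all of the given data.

Forward differences of the values at n = 3, 6, 9, 12:
  q  : -14  -23  -32  -41
  Δ  : -9  -9  -9
  Δ^2: 0  0
  Δ^3: 0
The first differences are constant (-9) and nonzero, while all higher differences vanish, so the minimal degree is 1.

1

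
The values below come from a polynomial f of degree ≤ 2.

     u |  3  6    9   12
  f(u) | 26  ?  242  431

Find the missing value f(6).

The 3 known points determine the degree-2 polynomial uniquely.
Write f(u) = au^2 + bu + c. Substituting each data point gives a linear system:
  9a + 3b + c = 26
  81a + 9b + c = 242
  144a + 12b + c = 431
Solving the system yields a = 3, b = 0, c = -1.
So f(u) = 3u^2 - 1.
Then f(6) = 107.

107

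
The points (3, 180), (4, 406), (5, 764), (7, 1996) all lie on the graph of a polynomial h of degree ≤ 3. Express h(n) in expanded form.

h(n) = 5n^3 + 6n^2 - n - 6

Write h(n) = an^3 + bn^2 + cn + d. Substituting each data point gives a linear system:
  27a + 9b + 3c + d = 180
  64a + 16b + 4c + d = 406
  125a + 25b + 5c + d = 764
  343a + 49b + 7c + d = 1996
Solving the system yields a = 5, b = 6, c = -1, d = -6.
So h(n) = 5n^3 + 6n^2 - n - 6.
Check: h(4) = 406. ✓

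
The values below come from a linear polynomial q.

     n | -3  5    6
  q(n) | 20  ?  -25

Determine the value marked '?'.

The 2 known points determine the degree-1 polynomial uniquely.
Write q(n) = an + b. Substituting each data point gives a linear system:
  -3a + b = 20
  6a + b = -25
Solving the system yields a = -5, b = 5.
So q(n) = -5n + 5.
Then q(5) = -20.

-20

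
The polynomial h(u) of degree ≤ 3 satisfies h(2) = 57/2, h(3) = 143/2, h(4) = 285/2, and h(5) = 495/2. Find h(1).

15/2

Forward differences of the values at u = 2, 3, 4, 5:
  h  : 57/2  143/2  285/2  495/2
  Δ  : 43  71  105
  Δ^2: 28  34
  Δ^3: 6
The third differences are constant, confirming degree 3.
Interpolating (Newton forward form) and evaluating at u = 1 gives h(1) = 15/2.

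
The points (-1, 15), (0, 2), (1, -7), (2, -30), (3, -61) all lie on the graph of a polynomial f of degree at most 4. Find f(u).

f(u) = u^4 - 5u^3 + u^2 - 6u + 2

Using the Lagrange interpolation formula with nodes -1, 0, 1, 2, 3:
  L_0(u) = u(u - 1)(u - 2)(u - 3) / 24
  L_1(u) = (u + 1)(u - 1)(u - 2)(u - 3) / -6
  L_2(u) = (u + 1)u(u - 2)(u - 3) / 4
  L_3(u) = (u + 1)u(u - 1)(u - 3) / -6
  L_4(u) = (u + 1)u(u - 1)(u - 2) / 24
Then f(u) = 15·L_0(u) + 2·L_1(u) - 7·L_2(u) - 30·L_3(u) - 61·L_4(u).
Expanding and collecting terms gives f(u) = u^4 - 5u^3 + u^2 - 6u + 2.
Check: f(-1) = 15. ✓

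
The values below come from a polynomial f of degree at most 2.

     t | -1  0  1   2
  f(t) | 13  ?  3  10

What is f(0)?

On equispaced nodes a degree-2 polynomial has vanishing third forward difference, so
  - f(-1) + 3·f(0) - 3·f(1) + f(2) = 0.
Substituting the known values and solving for f(0):
  3·f(0) = 12
  f(0) = 4.

4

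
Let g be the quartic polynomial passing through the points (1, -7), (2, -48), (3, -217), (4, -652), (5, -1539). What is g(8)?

-9492

Write g(t) = at^4 + bt^3 + ct^2 + dt + e. Substituting each data point gives a linear system:
  a + b + c + d + e = -7
  16a + 8b + 4c + 2d + e = -48
  81a + 27b + 9c + 3d + e = -217
  256a + 64b + 16c + 4d + e = -652
  625a + 125b + 25c + 5d + e = -1539
Solving the system yields a = -2, b = -3, c = 4, d = -2, e = -4.
So g(t) = -2t⁴ - 3t³ + 4t² - 2t - 4.
Then g(8) = -9492.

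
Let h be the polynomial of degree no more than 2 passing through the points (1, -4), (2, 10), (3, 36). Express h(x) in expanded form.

Using the Lagrange interpolation formula with nodes 1, 2, 3:
  L_0(x) = (x - 2)(x - 3) / 2
  L_1(x) = (x - 1)(x - 3) / -1
  L_2(x) = (x - 1)(x - 2) / 2
Then h(x) = -4·L_0(x) + 10·L_1(x) + 36·L_2(x).
Expanding and collecting terms gives h(x) = 6x² - 4x - 6.
Check: h(3) = 36. ✓

h(x) = 6x^2 - 4x - 6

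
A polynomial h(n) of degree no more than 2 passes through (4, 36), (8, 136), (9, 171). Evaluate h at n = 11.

253

Write h(n) = an^2 + bn + c. Substituting each data point gives a linear system:
  16a + 4b + c = 36
  64a + 8b + c = 136
  81a + 9b + c = 171
Solving the system yields a = 2, b = 1, c = 0.
So h(n) = 2n^2 + n.
Then h(11) = 253.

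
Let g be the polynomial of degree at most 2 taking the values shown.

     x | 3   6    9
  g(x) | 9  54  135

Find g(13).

Forward differences of the values at x = 3, 6, 9:
  g  : 9  54  135
  Δ  : 45  81
  Δ^2: 36
The second differences are constant, confirming degree 2.
Interpolating (Newton forward form) and evaluating at x = 13 gives g(13) = 299.

299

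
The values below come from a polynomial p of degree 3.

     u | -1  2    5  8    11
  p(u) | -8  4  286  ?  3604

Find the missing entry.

1324

The 4 known points determine the degree-3 polynomial uniquely.
Write p(u) = au^3 + bu^2 + cu + d. Substituting each data point gives a linear system:
  -a + b - c + d = -8
  8a + 4b + 2c + d = 4
  125a + 25b + 5c + d = 286
  1331a + 121b + 11c + d = 3604
Solving the system yields a = 3, b = -3, c = -2, d = -4.
So p(u) = 3u^3 - 3u^2 - 2u - 4.
Then p(8) = 1324.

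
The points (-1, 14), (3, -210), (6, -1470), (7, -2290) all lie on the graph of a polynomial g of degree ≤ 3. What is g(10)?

Using the Lagrange interpolation formula with nodes -1, 3, 6, 7:
  L_0(t) = (t - 3)(t - 6)(t - 7) / -224
  L_1(t) = (t + 1)(t - 6)(t - 7) / 48
  L_2(t) = (t + 1)(t - 3)(t - 7) / -21
  L_3(t) = (t + 1)(t - 3)(t - 6) / 32
Then g(t) = 14·L_0(t) - 210·L_1(t) - 1470·L_2(t) - 2290·L_3(t).
Expanding and collecting terms gives g(t) = -6t^3 - 4t^2 - 6t + 6.
Evaluating at t = 10: g(10) = -6454.

-6454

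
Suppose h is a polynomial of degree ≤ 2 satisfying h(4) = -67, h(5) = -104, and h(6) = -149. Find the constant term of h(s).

1

Write h(s) = as^2 + bs + c. Substituting each data point gives a linear system:
  16a + 4b + c = -67
  25a + 5b + c = -104
  36a + 6b + c = -149
Solving the system yields a = -4, b = -1, c = 1.
So h(s) = -4s^2 - s + 1.
The constant term is 1.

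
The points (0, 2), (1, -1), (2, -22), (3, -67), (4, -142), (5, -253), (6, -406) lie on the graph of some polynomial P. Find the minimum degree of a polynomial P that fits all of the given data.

3

Forward differences of the values at t = 0, 1, 2, 3, 4, 5, 6:
  P  : 2  -1  -22  -67  -142  -253  -406
  Δ  : -3  -21  -45  -75  -111  -153
  Δ^2: -18  -24  -30  -36  -42
  Δ^3: -6  -6  -6  -6
  Δ^4: 0  0  0
  Δ^5: 0  0
  Δ^6: 0
The third differences are constant (-6) and nonzero, while all higher differences vanish, so the minimal degree is 3.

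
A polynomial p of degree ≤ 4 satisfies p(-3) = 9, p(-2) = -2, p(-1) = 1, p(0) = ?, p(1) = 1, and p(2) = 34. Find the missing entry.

The 5 known points determine the degree-4 polynomial uniquely.
Write p(u) = au^4 + bu^3 + cu^2 + du + e. Substituting each data point gives a linear system:
  81a - 27b + 9c - 3d + e = 9
  16a - 8b + 4c - 2d + e = -2
  a - b + c - d + e = 1
  a + b + c + d + e = 1
  16a + 8b + 4c + 2d + e = 34
Solving the system yields a = 1, b = 3, c = 0, d = -3, e = 0.
So p(u) = u^4 + 3u^3 - 3u.
Then p(0) = 0.

0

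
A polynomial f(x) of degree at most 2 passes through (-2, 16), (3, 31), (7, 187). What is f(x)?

f(x) = 4x^2 - x - 2

Write f(x) = ax^2 + bx + c. Substituting each data point gives a linear system:
  4a - 2b + c = 16
  9a + 3b + c = 31
  49a + 7b + c = 187
Solving the system yields a = 4, b = -1, c = -2.
So f(x) = 4x^2 - x - 2.
Check: f(7) = 187. ✓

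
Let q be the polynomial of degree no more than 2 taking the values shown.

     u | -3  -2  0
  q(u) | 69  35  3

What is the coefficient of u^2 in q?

Write q(u) = au^2 + bu + c. Substituting each data point gives a linear system:
  9a - 3b + c = 69
  4a - 2b + c = 35
  c = 3
Solving the system yields a = 6, b = -4, c = 3.
So q(u) = 6u^2 - 4u + 3.
The leading coefficient is 6.

6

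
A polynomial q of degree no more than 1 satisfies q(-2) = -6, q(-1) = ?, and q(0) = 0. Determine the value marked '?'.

On equispaced nodes a degree-1 polynomial has vanishing second forward difference, so
  q(-2) - 2·q(-1) + q(0) = 0.
Substituting the known values and solving for q(-1):
  -2·q(-1) = 6
  q(-1) = -3.

-3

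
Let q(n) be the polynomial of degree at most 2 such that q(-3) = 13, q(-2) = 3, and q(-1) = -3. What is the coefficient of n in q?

0

Write q(n) = an^2 + bn + c. Substituting each data point gives a linear system:
  9a - 3b + c = 13
  4a - 2b + c = 3
  a - b + c = -3
Solving the system yields a = 2, b = 0, c = -5.
So q(n) = 2n^2 - 5.
The coefficient of n is 0.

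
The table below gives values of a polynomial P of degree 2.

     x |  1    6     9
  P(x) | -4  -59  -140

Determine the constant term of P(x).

-5

Write P(x) = ax^2 + bx + c. Substituting each data point gives a linear system:
  a + b + c = -4
  36a + 6b + c = -59
  81a + 9b + c = -140
Solving the system yields a = -2, b = 3, c = -5.
So P(x) = -2x^2 + 3x - 5.
The constant term is -5.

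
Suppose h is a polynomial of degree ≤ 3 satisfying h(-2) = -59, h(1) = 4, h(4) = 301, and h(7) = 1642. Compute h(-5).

-698

Write h(u) = au^3 + bu^2 + cu + d. Substituting each data point gives a linear system:
  -8a + 4b - 2c + d = -59
  a + b + c + d = 4
  64a + 16b + 4c + d = 301
  343a + 49b + 7c + d = 1642
Solving the system yields a = 5, b = -2, c = 4, d = -3.
So h(u) = 5u³ - 2u² + 4u - 3.
Then h(-5) = -698.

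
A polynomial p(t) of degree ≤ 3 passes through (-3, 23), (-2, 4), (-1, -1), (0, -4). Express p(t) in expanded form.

p(t) = -2t^3 - 5t^2 - 6t - 4

Using the Lagrange interpolation formula with nodes -3, -2, -1, 0:
  L_0(t) = (t + 2)(t + 1)t / -6
  L_1(t) = (t + 3)(t + 1)t / 2
  L_2(t) = (t + 3)(t + 2)t / -2
  L_3(t) = (t + 3)(t + 2)(t + 1) / 6
Then p(t) = 23·L_0(t) + 4·L_1(t) - 1·L_2(t) - 4·L_3(t).
Expanding and collecting terms gives p(t) = -2t^3 - 5t^2 - 6t - 4.
Check: p(-3) = 23. ✓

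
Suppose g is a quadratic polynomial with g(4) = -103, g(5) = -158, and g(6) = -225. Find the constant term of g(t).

Write g(t) = at^2 + bt + c. Substituting each data point gives a linear system:
  16a + 4b + c = -103
  25a + 5b + c = -158
  36a + 6b + c = -225
Solving the system yields a = -6, b = -1, c = -3.
So g(t) = -6t² - t - 3.
The constant term is -3.

-3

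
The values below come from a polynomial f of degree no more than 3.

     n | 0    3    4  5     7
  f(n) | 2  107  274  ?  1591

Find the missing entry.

The 4 known points determine the degree-3 polynomial uniquely.
Write f(n) = an^3 + bn^2 + cn + d. Substituting each data point gives a linear system:
  d = 2
  27a + 9b + 3c + d = 107
  64a + 16b + 4c + d = 274
  343a + 49b + 7c + d = 1591
Solving the system yields a = 5, b = -2, c = -4, d = 2.
So f(n) = 5n³ - 2n² - 4n + 2.
Then f(5) = 557.

557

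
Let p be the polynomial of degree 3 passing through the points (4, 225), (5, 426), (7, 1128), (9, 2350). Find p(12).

5473

Using the Lagrange interpolation formula with nodes 4, 5, 7, 9:
  L_0(u) = (u - 5)(u - 7)(u - 9) / -15
  L_1(u) = (u - 4)(u - 7)(u - 9) / 8
  L_2(u) = (u - 4)(u - 5)(u - 9) / -12
  L_3(u) = (u - 4)(u - 5)(u - 7) / 40
Then p(u) = 225·L_0(u) + 426·L_1(u) + 1128·L_2(u) + 2350·L_3(u).
Expanding and collecting terms gives p(u) = 3u^3 + 2u^2 + 1.
Evaluating at u = 12: p(12) = 5473.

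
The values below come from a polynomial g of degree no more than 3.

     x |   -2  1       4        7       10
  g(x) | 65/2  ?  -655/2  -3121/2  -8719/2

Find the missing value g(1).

The 4 known points determine the degree-3 polynomial uniquely.
Write g(x) = ax^3 + bx^2 + cx + d. Substituting each data point gives a linear system:
  -8a + 4b - 2c + d = 65/2
  64a + 16b + 4c + d = -655/2
  343a + 49b + 7c + d = -3121/2
  1000a + 100b + 10c + d = -8719/2
Solving the system yields a = -4, b = -3, c = -6, d = 1/2.
So g(x) = -4x^3 - 3x^2 - 6x + 1/2.
Then g(1) = -25/2.

-25/2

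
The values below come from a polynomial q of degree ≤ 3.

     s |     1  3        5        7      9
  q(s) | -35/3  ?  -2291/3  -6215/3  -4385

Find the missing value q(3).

The 4 known points determine the degree-3 polynomial uniquely.
Write q(s) = as^3 + bs^2 + cs + d. Substituting each data point gives a linear system:
  a + b + c + d = -35/3
  125a + 25b + 5c + d = -2291/3
  343a + 49b + 7c + d = -6215/3
  729a + 81b + 9c + d = -4385
Solving the system yields a = -6, b = 1/3, c = -4, d = -2.
So q(s) = -6s³ + (1/3)s² - 4s - 2.
Then q(3) = -173.

-173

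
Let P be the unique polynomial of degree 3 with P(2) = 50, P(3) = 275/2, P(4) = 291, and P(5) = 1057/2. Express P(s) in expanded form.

Using the Lagrange interpolation formula with nodes 2, 3, 4, 5:
  L_0(s) = (s - 3)(s - 4)(s - 5) / -6
  L_1(s) = (s - 2)(s - 4)(s - 5) / 2
  L_2(s) = (s - 2)(s - 3)(s - 5) / -2
  L_3(s) = (s - 2)(s - 3)(s - 4) / 6
Then P(s) = 50·L_0(s) + 275/2·L_1(s) + 291·L_2(s) + 1057/2·L_3(s).
Expanding and collecting terms gives P(s) = 3s³ + 6s² + (1/2)s + 1.
Check: P(2) = 50. ✓

P(s) = 3s^3 + 6s^2 + (1/2)s + 1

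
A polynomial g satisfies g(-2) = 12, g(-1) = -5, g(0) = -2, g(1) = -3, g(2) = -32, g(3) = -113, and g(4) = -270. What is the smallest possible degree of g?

Forward differences of the values at t = -2, -1, 0, 1, 2, 3, 4:
  g  : 12  -5  -2  -3  -32  -113  -270
  Δ  : -17  3  -1  -29  -81  -157
  Δ^2: 20  -4  -28  -52  -76
  Δ^3: -24  -24  -24  -24
  Δ^4: 0  0  0
  Δ^5: 0  0
  Δ^6: 0
The third differences are constant (-24) and nonzero, while all higher differences vanish, so the minimal degree is 3.

3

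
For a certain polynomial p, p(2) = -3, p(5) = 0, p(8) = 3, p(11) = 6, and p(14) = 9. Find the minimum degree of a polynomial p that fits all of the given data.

1

Forward differences of the values at x = 2, 5, 8, 11, 14:
  p  : -3  0  3  6  9
  Δ  : 3  3  3  3
  Δ^2: 0  0  0
  Δ^3: 0  0
  Δ^4: 0
The first differences are constant (3) and nonzero, while all higher differences vanish, so the minimal degree is 1.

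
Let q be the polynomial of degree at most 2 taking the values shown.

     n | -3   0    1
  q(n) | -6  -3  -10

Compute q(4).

Using the Lagrange interpolation formula with nodes -3, 0, 1:
  L_0(n) = n(n - 1) / 12
  L_1(n) = (n + 3)(n - 1) / -3
  L_2(n) = (n + 3)n / 4
Then q(n) = -6·L_0(n) - 3·L_1(n) - 10·L_2(n).
Expanding and collecting terms gives q(n) = -2n^2 - 5n - 3.
Evaluating at n = 4: q(4) = -55.

-55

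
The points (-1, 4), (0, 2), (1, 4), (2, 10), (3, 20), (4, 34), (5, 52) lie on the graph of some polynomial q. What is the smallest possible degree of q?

2

Forward differences of the values at u = -1, 0, 1, 2, 3, 4, 5:
  q  : 4  2  4  10  20  34  52
  Δ  : -2  2  6  10  14  18
  Δ^2: 4  4  4  4  4
  Δ^3: 0  0  0  0
  Δ^4: 0  0  0
  Δ^5: 0  0
  Δ^6: 0
The second differences are constant (4) and nonzero, while all higher differences vanish, so the minimal degree is 2.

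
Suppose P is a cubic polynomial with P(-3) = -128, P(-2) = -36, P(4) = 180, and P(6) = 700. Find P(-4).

Using the Lagrange interpolation formula with nodes -3, -2, 4, 6:
  L_0(x) = (x + 2)(x - 4)(x - 6) / -63
  L_1(x) = (x + 3)(x - 4)(x - 6) / 48
  L_2(x) = (x + 3)(x + 2)(x - 6) / -84
  L_3(x) = (x + 3)(x + 2)(x - 4) / 144
Then P(x) = -128·L_0(x) - 36·L_1(x) + 180·L_2(x) + 700·L_3(x).
Expanding and collecting terms gives P(x) = 4x^3 - 4x^2 - 4x + 4.
Evaluating at x = -4: P(-4) = -300.

-300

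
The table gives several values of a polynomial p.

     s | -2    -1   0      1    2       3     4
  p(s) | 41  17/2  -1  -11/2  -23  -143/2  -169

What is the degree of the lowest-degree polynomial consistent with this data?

3

Forward differences of the values at s = -2, -1, 0, 1, 2, 3, 4:
  p  : 41  17/2  -1  -11/2  -23  -143/2  -169
  Δ  : -65/2  -19/2  -9/2  -35/2  -97/2  -195/2
  Δ^2: 23  5  -13  -31  -49
  Δ^3: -18  -18  -18  -18
  Δ^4: 0  0  0
  Δ^5: 0  0
  Δ^6: 0
The third differences are constant (-18) and nonzero, while all higher differences vanish, so the minimal degree is 3.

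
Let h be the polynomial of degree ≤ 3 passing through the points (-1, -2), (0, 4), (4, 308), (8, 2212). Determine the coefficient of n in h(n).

4

Write h(n) = an^3 + bn^2 + cn + d. Substituting each data point gives a linear system:
  -a + b - c + d = -2
  d = 4
  64a + 16b + 4c + d = 308
  512a + 64b + 8c + d = 2212
Solving the system yields a = 4, b = 2, c = 4, d = 4.
So h(n) = 4n^3 + 2n^2 + 4n + 4.
The coefficient of n is 4.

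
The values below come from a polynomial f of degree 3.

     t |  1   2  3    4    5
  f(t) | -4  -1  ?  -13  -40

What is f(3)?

-2

On equispaced nodes a degree-3 polynomial has vanishing fourth forward difference, so
  f(1) - 4·f(2) + 6·f(3) - 4·f(4) + f(5) = 0.
Substituting the known values and solving for f(3):
  6·f(3) = -12
  f(3) = -2.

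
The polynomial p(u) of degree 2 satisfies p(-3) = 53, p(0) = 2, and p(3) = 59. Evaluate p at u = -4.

94

Forward differences of the values at u = -3, 0, 3:
  p  : 53  2  59
  Δ  : -51  57
  Δ^2: 108
The second differences are constant, confirming degree 2.
Interpolating (Newton forward form) and evaluating at u = -4 gives p(-4) = 94.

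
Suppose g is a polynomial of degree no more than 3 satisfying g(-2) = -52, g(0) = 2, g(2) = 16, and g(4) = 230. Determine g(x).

Write g(x) = ax^3 + bx^2 + cx + d. Substituting each data point gives a linear system:
  -8a + 4b - 2c + d = -52
  d = 2
  8a + 4b + 2c + d = 16
  64a + 16b + 4c + d = 230
Solving the system yields a = 5, b = -5, c = -3, d = 2.
So g(x) = 5x³ - 5x² - 3x + 2.
Check: g(4) = 230. ✓

g(x) = 5x^3 - 5x^2 - 3x + 2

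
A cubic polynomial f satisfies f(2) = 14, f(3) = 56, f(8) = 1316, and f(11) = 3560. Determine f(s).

f(s) = 3s^3 - 4s^2 + 5s - 4

Write f(s) = as^3 + bs^2 + cs + d. Substituting each data point gives a linear system:
  8a + 4b + 2c + d = 14
  27a + 9b + 3c + d = 56
  512a + 64b + 8c + d = 1316
  1331a + 121b + 11c + d = 3560
Solving the system yields a = 3, b = -4, c = 5, d = -4.
So f(s) = 3s^3 - 4s^2 + 5s - 4.
Check: f(8) = 1316. ✓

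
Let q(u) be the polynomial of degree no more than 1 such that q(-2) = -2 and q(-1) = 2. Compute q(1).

Write q(u) = au + b. Substituting each data point gives a linear system:
  -2a + b = -2
  -a + b = 2
Solving the system yields a = 4, b = 6.
So q(u) = 4u + 6.
Then q(1) = 10.

10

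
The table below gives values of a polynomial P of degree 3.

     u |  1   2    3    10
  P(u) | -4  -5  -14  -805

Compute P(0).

-5

Using the Lagrange interpolation formula with nodes 1, 2, 3, 10:
  L_0(u) = (u - 2)(u - 3)(u - 10) / -18
  L_1(u) = (u - 1)(u - 3)(u - 10) / 8
  L_2(u) = (u - 1)(u - 2)(u - 10) / -14
  L_3(u) = (u - 1)(u - 2)(u - 3) / 504
Then P(u) = -4·L_0(u) - 5·L_1(u) - 14·L_2(u) - 805·L_3(u).
Expanding and collecting terms gives P(u) = -u^3 + 2u^2 - 5.
Evaluating at u = 0: P(0) = -5.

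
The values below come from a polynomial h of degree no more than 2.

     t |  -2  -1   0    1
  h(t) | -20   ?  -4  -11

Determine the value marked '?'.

On equispaced nodes a degree-2 polynomial has vanishing third forward difference, so
  - h(-2) + 3·h(-1) - 3·h(0) + h(1) = 0.
Substituting the known values and solving for h(-1):
  3·h(-1) = -21
  h(-1) = -7.

-7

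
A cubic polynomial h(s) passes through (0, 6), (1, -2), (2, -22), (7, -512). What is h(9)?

-1002

Write h(s) = as^3 + bs^2 + cs + d. Substituting each data point gives a linear system:
  d = 6
  a + b + c + d = -2
  8a + 4b + 2c + d = -22
  343a + 49b + 7c + d = -512
Solving the system yields a = -1, b = -3, c = -4, d = 6.
So h(s) = -s^3 - 3s^2 - 4s + 6.
Then h(9) = -1002.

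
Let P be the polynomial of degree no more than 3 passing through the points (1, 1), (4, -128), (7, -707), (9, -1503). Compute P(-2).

4

Write P(s) = as^3 + bs^2 + cs + d. Substituting each data point gives a linear system:
  a + b + c + d = 1
  64a + 16b + 4c + d = -128
  343a + 49b + 7c + d = -707
  729a + 81b + 9c + d = -1503
Solving the system yields a = -2, b = -1, c = 4, d = 0.
So P(s) = -2s^3 - s^2 + 4s.
Then P(-2) = 4.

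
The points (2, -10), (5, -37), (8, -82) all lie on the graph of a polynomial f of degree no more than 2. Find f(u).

Write f(u) = au^2 + bu + c. Substituting each data point gives a linear system:
  4a + 2b + c = -10
  25a + 5b + c = -37
  64a + 8b + c = -82
Solving the system yields a = -1, b = -2, c = -2.
So f(u) = -u^2 - 2u - 2.
Check: f(2) = -10. ✓

f(u) = -u^2 - 2u - 2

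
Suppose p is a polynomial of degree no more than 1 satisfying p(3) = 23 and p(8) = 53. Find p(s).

Write p(s) = as + b. Substituting each data point gives a linear system:
  3a + b = 23
  8a + b = 53
Solving the system yields a = 6, b = 5.
So p(s) = 6s + 5.
Check: p(8) = 53. ✓

p(s) = 6s + 5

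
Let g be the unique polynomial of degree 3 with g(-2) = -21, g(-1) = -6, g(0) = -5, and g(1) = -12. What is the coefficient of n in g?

-4

Write g(n) = an^3 + bn^2 + cn + d. Substituting each data point gives a linear system:
  -8a + 4b - 2c + d = -21
  -a + b - c + d = -6
  d = -5
  a + b + c + d = -12
Solving the system yields a = 1, b = -4, c = -4, d = -5.
So g(n) = n^3 - 4n^2 - 4n - 5.
The coefficient of n is -4.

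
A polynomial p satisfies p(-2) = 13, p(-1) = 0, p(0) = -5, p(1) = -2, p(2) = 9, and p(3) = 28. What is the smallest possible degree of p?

Forward differences of the values at u = -2, -1, 0, 1, 2, 3:
  p  : 13  0  -5  -2  9  28
  Δ  : -13  -5  3  11  19
  Δ^2: 8  8  8  8
  Δ^3: 0  0  0
  Δ^4: 0  0
  Δ^5: 0
The second differences are constant (8) and nonzero, while all higher differences vanish, so the minimal degree is 2.

2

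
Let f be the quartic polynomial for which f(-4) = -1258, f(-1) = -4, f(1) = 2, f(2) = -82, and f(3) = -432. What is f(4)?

-1354

Using the Lagrange interpolation formula with nodes -4, -1, 1, 2, 3:
  L_0(u) = (u + 1)(u - 1)(u - 2)(u - 3) / 630
  L_1(u) = (u + 4)(u - 1)(u - 2)(u - 3) / -72
  L_2(u) = (u + 4)(u + 1)(u - 2)(u - 3) / 20
  L_3(u) = (u + 4)(u + 1)(u - 1)(u - 3) / -18
  L_4(u) = (u + 4)(u + 1)(u - 1)(u - 2) / 56
Then f(u) = -1258·L_0(u) - 4·L_1(u) + 2·L_2(u) - 82·L_3(u) - 432·L_4(u).
Expanding and collecting terms gives f(u) = -5u⁴ - u³ - 2u² + 4u + 6.
Evaluating at u = 4: f(4) = -1354.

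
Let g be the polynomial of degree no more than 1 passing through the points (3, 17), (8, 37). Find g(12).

Using the Lagrange interpolation formula with nodes 3, 8:
  L_0(u) = (u - 8) / -5
  L_1(u) = (u - 3) / 5
Then g(u) = 17·L_0(u) + 37·L_1(u).
Expanding and collecting terms gives g(u) = 4u + 5.
Evaluating at u = 12: g(12) = 53.

53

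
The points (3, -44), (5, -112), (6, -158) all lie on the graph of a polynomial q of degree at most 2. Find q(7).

-212

Write q(u) = au^2 + bu + c. Substituting each data point gives a linear system:
  9a + 3b + c = -44
  25a + 5b + c = -112
  36a + 6b + c = -158
Solving the system yields a = -4, b = -2, c = -2.
So q(u) = -4u² - 2u - 2.
Then q(7) = -212.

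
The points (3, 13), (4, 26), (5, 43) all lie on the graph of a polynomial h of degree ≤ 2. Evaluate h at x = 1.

-1

Forward differences of the values at x = 3, 4, 5:
  h  : 13  26  43
  Δ  : 13  17
  Δ^2: 4
The second differences are constant, confirming degree 2.
Interpolating (Newton forward form) and evaluating at x = 1 gives h(1) = -1.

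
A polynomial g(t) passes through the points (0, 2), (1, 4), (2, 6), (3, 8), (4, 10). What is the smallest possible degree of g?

1

Forward differences of the values at t = 0, 1, 2, 3, 4:
  g  : 2  4  6  8  10
  Δ  : 2  2  2  2
  Δ^2: 0  0  0
  Δ^3: 0  0
  Δ^4: 0
The first differences are constant (2) and nonzero, while all higher differences vanish, so the minimal degree is 1.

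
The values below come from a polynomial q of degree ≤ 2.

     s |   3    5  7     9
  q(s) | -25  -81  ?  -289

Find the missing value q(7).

-169

The 3 known points determine the degree-2 polynomial uniquely.
Write q(s) = as^2 + bs + c. Substituting each data point gives a linear system:
  9a + 3b + c = -25
  25a + 5b + c = -81
  81a + 9b + c = -289
Solving the system yields a = -4, b = 4, c = -1.
So q(s) = -4s^2 + 4s - 1.
Then q(7) = -169.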